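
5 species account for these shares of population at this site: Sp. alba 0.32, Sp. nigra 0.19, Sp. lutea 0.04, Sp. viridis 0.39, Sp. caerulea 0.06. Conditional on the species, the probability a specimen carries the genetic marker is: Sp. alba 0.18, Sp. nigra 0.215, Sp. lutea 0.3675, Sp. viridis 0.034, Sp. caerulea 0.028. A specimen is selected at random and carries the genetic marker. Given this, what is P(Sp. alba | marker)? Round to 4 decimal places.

By Bayes' rule, posterior ∝ prior × likelihood:
  Sp. alba: 0.32 × 0.18 = 0.0576
  Sp. nigra: 0.19 × 0.215 = 0.04085
  Sp. lutea: 0.04 × 0.3675 = 0.0147
  Sp. viridis: 0.39 × 0.034 = 0.01326
  Sp. caerulea: 0.06 × 0.028 = 0.00168
Normalizing constant = 0.12809.
P(Sp. alba | evidence) = 0.0576 / 0.12809 ≈ 0.4497.

0.4497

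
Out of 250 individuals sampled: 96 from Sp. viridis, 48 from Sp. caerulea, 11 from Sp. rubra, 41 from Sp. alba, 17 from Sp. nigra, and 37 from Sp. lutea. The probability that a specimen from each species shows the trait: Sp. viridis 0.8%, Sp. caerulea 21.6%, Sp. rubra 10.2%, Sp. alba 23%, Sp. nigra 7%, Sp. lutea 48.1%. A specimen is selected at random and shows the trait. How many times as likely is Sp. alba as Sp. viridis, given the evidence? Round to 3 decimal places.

Compute prior × likelihood for every hypothesis:
  Sp. viridis: 0.384 × 0.008 = 0.003072
  Sp. caerulea: 0.192 × 0.216 = 0.041472
  Sp. rubra: 0.044 × 0.102 = 0.004488
  Sp. alba: 0.164 × 0.23 = 0.03772
  Sp. nigra: 0.068 × 0.07 = 0.00476
  Sp. lutea: 0.148 × 0.481 = 0.071188
Sum = 0.1627.
The ratio is 0.03772 / 0.003072 (the normalizer cancels) = 12.279.

12.279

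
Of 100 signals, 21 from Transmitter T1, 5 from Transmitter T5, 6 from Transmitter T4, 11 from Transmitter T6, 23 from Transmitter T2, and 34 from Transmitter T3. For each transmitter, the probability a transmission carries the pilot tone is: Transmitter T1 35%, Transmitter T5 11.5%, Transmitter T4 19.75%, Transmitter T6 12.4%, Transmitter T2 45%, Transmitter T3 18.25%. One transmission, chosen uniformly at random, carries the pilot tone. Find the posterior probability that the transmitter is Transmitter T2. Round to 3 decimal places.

By Bayes' rule, posterior ∝ prior × likelihood:
  Transmitter T1: 0.21 × 0.35 = 0.0735
  Transmitter T5: 0.05 × 0.115 = 0.00575
  Transmitter T4: 0.06 × 0.1975 = 0.01185
  Transmitter T6: 0.11 × 0.124 = 0.01364
  Transmitter T2: 0.23 × 0.45 = 0.1035
  Transmitter T3: 0.34 × 0.1825 = 0.06205
Normalizing constant = 0.27029.
P(Transmitter T2 | evidence) = 0.1035 / 0.27029 ≈ 0.383.

0.383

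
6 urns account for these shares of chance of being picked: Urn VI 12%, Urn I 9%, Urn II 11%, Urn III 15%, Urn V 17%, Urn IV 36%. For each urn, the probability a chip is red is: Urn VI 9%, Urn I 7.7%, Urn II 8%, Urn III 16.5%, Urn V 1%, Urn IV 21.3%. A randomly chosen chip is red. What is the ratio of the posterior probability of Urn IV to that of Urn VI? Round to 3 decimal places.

Unnormalized posteriors (prior × likelihood):
  Urn VI: 0.12 × 0.09 = 0.0108
  Urn I: 0.09 × 0.077 = 0.00693
  Urn II: 0.11 × 0.08 = 0.0088
  Urn III: 0.15 × 0.165 = 0.02475
  Urn V: 0.17 × 0.01 = 0.0017
  Urn IV: 0.36 × 0.213 = 0.07668
Normalizing constant = 0.12966.
The ratio is 0.07668 / 0.0108 (the normalizer cancels) = 7.100.

7.100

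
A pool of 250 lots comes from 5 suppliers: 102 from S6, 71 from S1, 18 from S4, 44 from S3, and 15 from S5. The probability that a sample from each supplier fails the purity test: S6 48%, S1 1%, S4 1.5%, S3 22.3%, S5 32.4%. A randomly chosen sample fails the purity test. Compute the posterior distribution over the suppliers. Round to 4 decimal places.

By Bayes' rule, posterior ∝ prior × likelihood:
  S6: 0.408 × 0.48 = 0.19584
  S1: 0.284 × 0.01 = 0.00284
  S4: 0.072 × 0.015 = 0.00108
  S3: 0.176 × 0.223 = 0.039248
  S5: 0.06 × 0.324 = 0.01944
Total = 0.258448.
P(S6 | off-spec) = 0.19584/0.258448 ≈ 0.7578
P(S1 | off-spec) = 0.00284/0.258448 ≈ 0.0110
P(S4 | off-spec) = 0.00108/0.258448 ≈ 0.0042
P(S3 | off-spec) = 0.039248/0.258448 ≈ 0.1519
P(S5 | off-spec) = 0.01944/0.258448 ≈ 0.0752

S6 0.7578, S1 0.0110, S4 0.0042, S3 0.1519, S5 0.0752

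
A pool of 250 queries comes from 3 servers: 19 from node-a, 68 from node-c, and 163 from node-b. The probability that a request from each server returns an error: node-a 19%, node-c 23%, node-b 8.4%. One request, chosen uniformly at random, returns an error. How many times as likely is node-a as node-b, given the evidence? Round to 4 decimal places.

0.2637

By Bayes' rule, posterior ∝ prior × likelihood:
  node-a: 0.076 × 0.19 = 0.01444
  node-c: 0.272 × 0.23 = 0.06256
  node-b: 0.652 × 0.084 = 0.054768
Normalizing constant = 0.131768.
The ratio is 0.01444 / 0.054768 (the normalizer cancels) = 0.2637.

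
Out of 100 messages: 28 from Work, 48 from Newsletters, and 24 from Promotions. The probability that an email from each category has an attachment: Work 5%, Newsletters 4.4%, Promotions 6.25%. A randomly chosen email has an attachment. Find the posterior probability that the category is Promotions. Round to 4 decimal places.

0.2993

Prior × likelihood for each hypothesis:
  Work: 0.28 × 0.05 = 0.014
  Newsletters: 0.48 × 0.044 = 0.02112
  Promotions: 0.24 × 0.0625 = 0.015
Sum = 0.05012.
P(Promotions | evidence) = 0.015 / 0.05012 ≈ 0.2993.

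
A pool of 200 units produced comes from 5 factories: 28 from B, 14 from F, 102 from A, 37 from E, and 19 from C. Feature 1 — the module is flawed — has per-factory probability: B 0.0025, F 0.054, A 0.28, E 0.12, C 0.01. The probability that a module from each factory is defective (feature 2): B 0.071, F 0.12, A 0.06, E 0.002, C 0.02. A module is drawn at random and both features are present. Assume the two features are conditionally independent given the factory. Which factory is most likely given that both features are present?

Prior × likelihood for each hypothesis:
  B: 0.14 × 0.0025 × 0.071 = 0.00002485
  F: 0.07 × 0.054 × 0.12 = 0.0004536
  A: 0.51 × 0.28 × 0.06 = 0.008568
  E: 0.185 × 0.12 × 0.002 = 0.0000444
  C: 0.095 × 0.01 × 0.02 = 0.000019
Normalizing constant = 0.00910985.
Largest term belongs to A, so A is most probable.

A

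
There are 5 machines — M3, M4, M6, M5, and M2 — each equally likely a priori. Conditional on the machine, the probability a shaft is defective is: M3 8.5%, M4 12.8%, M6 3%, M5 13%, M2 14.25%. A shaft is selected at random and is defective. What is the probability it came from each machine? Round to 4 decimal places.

M3 0.1649, M4 0.2483, M6 0.0582, M5 0.2522, M2 0.2764

Since the prior is uniform, the posterior is proportional to the likelihood:
  M3: 0.085
  M4: 0.128
  M6: 0.03
  M5: 0.13
  M2: 0.1425
Total = 0.5155.
P(M3 | defective) = 0.085/0.5155 ≈ 0.1649
P(M4 | defective) = 0.128/0.5155 ≈ 0.2483
P(M6 | defective) = 0.03/0.5155 ≈ 0.0582
P(M5 | defective) = 0.13/0.5155 ≈ 0.2522
P(M2 | defective) = 0.1425/0.5155 ≈ 0.2764
(Check: 0.1649+0.2483+0.0582+0.2522+0.2764 = 1.0000.)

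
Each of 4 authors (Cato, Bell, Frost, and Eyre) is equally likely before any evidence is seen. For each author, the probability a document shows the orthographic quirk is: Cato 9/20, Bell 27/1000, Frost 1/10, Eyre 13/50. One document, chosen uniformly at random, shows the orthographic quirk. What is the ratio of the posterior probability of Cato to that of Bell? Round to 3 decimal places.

16.667

With a uniform prior (1/4 each), posterior ∝ likelihood:
  Cato: 0.45
  Bell: 0.027
  Frost: 0.1
  Eyre: 0.26
Total = 0.837.
The ratio is 0.45 / 0.027 (the normalizer cancels) = 16.667.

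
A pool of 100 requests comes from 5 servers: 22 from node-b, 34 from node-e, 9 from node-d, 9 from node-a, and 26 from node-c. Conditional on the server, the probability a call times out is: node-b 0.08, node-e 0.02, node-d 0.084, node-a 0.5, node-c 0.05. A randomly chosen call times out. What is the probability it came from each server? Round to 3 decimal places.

node-b 0.196, node-e 0.076, node-d 0.084, node-a 0.500, node-c 0.145

Compute prior × likelihood for every hypothesis:
  node-b: 0.22 × 0.08 = 0.0176
  node-e: 0.34 × 0.02 = 0.0068
  node-d: 0.09 × 0.084 = 0.00756
  node-a: 0.09 × 0.5 = 0.045
  node-c: 0.26 × 0.05 = 0.013
Total = 0.08996.
P(node-b | timeout) = 0.0176/0.08996 ≈ 0.196
P(node-e | timeout) = 0.0068/0.08996 ≈ 0.076
P(node-d | timeout) = 0.00756/0.08996 ≈ 0.084
P(node-a | timeout) = 0.045/0.08996 ≈ 0.500
P(node-c | timeout) = 0.013/0.08996 ≈ 0.145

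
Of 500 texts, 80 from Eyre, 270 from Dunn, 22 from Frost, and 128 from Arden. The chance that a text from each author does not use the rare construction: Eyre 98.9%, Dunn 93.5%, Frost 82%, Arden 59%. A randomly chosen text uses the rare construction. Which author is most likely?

Taking complements, P(rare-form | each) = Eyre 0.011, Dunn 0.065, Frost 0.18, Arden 0.41.
By Bayes' rule, posterior ∝ prior × likelihood:
  Eyre: 0.16 × 0.011 = 0.00176
  Dunn: 0.54 × 0.065 = 0.0351
  Frost: 0.044 × 0.18 = 0.00792
  Arden: 0.256 × 0.41 = 0.10496
Total = 0.14974.
Largest term belongs to Arden, so Arden is most probable.

Arden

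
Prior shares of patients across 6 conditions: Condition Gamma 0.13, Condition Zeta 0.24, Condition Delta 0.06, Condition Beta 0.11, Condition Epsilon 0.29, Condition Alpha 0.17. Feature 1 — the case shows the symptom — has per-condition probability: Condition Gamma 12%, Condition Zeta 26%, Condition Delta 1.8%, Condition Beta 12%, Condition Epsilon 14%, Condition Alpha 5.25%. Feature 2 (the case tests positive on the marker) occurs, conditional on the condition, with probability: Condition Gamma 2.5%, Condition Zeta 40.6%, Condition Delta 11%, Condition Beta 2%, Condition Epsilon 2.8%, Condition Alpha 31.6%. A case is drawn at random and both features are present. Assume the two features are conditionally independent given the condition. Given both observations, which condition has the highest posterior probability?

Condition Zeta

Compute prior × likelihood for every hypothesis:
  Condition Gamma: 0.13 × 0.12 × 0.025 = 0.00039
  Condition Zeta: 0.24 × 0.26 × 0.406 = 0.0253344
  Condition Delta: 0.06 × 0.018 × 0.11 = 0.0001188
  Condition Beta: 0.11 × 0.12 × 0.02 = 0.000264
  Condition Epsilon: 0.29 × 0.14 × 0.028 = 0.0011368
  Condition Alpha: 0.17 × 0.0525 × 0.316 = 0.0028203
Total = 0.0300643.
Largest term belongs to Condition Zeta, so Condition Zeta is most probable.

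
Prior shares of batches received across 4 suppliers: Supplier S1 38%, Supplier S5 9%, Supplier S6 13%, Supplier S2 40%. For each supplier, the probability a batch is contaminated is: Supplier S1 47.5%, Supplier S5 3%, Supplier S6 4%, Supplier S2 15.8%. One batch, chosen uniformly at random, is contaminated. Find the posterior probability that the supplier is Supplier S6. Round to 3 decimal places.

Compute prior × likelihood for every hypothesis:
  Supplier S1: 0.38 × 0.475 = 0.1805
  Supplier S5: 0.09 × 0.03 = 0.0027
  Supplier S6: 0.13 × 0.04 = 0.0052
  Supplier S2: 0.4 × 0.158 = 0.0632
Normalizing constant = 0.2516.
P(Supplier S6 | evidence) = 0.0052 / 0.2516 ≈ 0.021.

0.021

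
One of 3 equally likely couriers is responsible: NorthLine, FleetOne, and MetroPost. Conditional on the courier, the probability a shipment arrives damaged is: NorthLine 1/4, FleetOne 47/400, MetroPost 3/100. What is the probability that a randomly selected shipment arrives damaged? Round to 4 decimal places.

With a uniform prior (1/3 each), posterior ∝ likelihood:
  NorthLine: 0.25
  FleetOne: 0.1175
  MetroPost: 0.03
P(damaged) = (1/3) × (0.25 + 0.1175 + 0.03) = 0.3975/3 ≈ 0.1325.

0.1325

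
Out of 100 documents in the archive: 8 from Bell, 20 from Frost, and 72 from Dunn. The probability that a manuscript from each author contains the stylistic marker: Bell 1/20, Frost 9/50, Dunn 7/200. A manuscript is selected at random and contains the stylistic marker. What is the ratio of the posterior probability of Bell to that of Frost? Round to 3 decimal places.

Prior × likelihood for each hypothesis:
  Bell: 0.08 × 0.05 = 0.004
  Frost: 0.2 × 0.18 = 0.036
  Dunn: 0.72 × 0.035 = 0.0252
Sum = 0.0652.
The ratio is 0.004 / 0.036 (the normalizer cancels) = 0.111.

0.111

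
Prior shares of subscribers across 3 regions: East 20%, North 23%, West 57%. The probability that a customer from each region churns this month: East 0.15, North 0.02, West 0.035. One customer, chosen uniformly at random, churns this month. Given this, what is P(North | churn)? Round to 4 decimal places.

By Bayes' rule, posterior ∝ prior × likelihood:
  East: 0.2 × 0.15 = 0.03
  North: 0.23 × 0.02 = 0.0046
  West: 0.57 × 0.035 = 0.01995
Total = 0.05455.
P(North | evidence) = 0.0046 / 0.05455 ≈ 0.0843.

0.0843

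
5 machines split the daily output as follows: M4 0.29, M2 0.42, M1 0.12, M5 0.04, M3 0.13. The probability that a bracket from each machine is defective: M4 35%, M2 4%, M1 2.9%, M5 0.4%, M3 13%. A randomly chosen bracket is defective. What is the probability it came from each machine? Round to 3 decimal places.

M4 0.731, M2 0.121, M1 0.025, M5 0.001, M3 0.122

Compute prior × likelihood for every hypothesis:
  M4: 0.29 × 0.35 = 0.1015
  M2: 0.42 × 0.04 = 0.0168
  M1: 0.12 × 0.029 = 0.00348
  M5: 0.04 × 0.004 = 0.00016
  M3: 0.13 × 0.13 = 0.0169
Normalizing constant = 0.13884.
P(M4 | defective) = 0.1015/0.13884 ≈ 0.731
P(M2 | defective) = 0.0168/0.13884 ≈ 0.121
P(M1 | defective) = 0.00348/0.13884 ≈ 0.025
P(M5 | defective) = 0.00016/0.13884 ≈ 0.001
P(M3 | defective) = 0.0169/0.13884 ≈ 0.122
(Check: 0.731+0.121+0.025+0.001+0.122 = 1.000.)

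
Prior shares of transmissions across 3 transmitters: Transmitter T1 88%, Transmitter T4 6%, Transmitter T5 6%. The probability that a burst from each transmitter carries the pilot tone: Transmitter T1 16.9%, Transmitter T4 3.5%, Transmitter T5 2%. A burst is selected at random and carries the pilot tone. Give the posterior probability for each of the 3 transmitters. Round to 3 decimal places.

Transmitter T1 0.978, Transmitter T4 0.014, Transmitter T5 0.008

Prior × likelihood for each hypothesis:
  Transmitter T1: 0.88 × 0.169 = 0.14872
  Transmitter T4: 0.06 × 0.035 = 0.0021
  Transmitter T5: 0.06 × 0.02 = 0.0012
Total = 0.15202.
P(Transmitter T1 | pilot) = 0.14872/0.15202 ≈ 0.978
P(Transmitter T4 | pilot) = 0.0021/0.15202 ≈ 0.014
P(Transmitter T5 | pilot) = 0.0012/0.15202 ≈ 0.008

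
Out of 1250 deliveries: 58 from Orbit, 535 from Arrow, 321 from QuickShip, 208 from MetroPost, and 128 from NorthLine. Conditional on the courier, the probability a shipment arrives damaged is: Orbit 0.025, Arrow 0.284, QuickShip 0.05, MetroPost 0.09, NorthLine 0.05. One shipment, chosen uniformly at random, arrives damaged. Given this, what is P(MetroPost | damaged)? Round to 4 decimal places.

By Bayes' rule, posterior ∝ prior × likelihood:
  Orbit: 0.0464 × 0.025 = 0.00116
  Arrow: 0.428 × 0.284 = 0.121552
  QuickShip: 0.2568 × 0.05 = 0.01284
  MetroPost: 0.1664 × 0.09 = 0.014976
  NorthLine: 0.1024 × 0.05 = 0.00512
Normalizing constant = 0.155648.
P(MetroPost | evidence) = 0.014976 / 0.155648 ≈ 0.0962.

0.0962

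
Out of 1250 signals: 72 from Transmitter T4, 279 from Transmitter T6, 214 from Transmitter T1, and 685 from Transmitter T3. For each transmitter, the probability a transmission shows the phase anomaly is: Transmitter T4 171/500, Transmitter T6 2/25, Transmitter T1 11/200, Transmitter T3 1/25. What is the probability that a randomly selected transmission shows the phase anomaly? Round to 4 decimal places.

0.0689

Prior × likelihood for each hypothesis:
  Transmitter T4: 0.0576 × 0.342 = 0.0196992
  Transmitter T6: 0.2232 × 0.08 = 0.017856
  Transmitter T1: 0.1712 × 0.055 = 0.009416
  Transmitter T3: 0.548 × 0.04 = 0.02192
P(anomaly) = 0.0196992 + 0.017856 + 0.009416 + 0.02192 = 0.0688912 → 0.0689.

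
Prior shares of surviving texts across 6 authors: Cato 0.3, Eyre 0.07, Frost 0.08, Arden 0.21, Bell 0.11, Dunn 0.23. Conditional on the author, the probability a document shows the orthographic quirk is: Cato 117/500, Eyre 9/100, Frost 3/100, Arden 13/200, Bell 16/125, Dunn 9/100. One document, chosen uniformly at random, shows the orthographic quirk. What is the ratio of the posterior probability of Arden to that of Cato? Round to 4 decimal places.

0.1944

By Bayes' rule, posterior ∝ prior × likelihood:
  Cato: 0.3 × 0.234 = 0.0702
  Eyre: 0.07 × 0.09 = 0.0063
  Frost: 0.08 × 0.03 = 0.0024
  Arden: 0.21 × 0.065 = 0.01365
  Bell: 0.11 × 0.128 = 0.01408
  Dunn: 0.23 × 0.09 = 0.0207
Sum = 0.12733.
The ratio is 0.01365 / 0.0702 (the normalizer cancels) = 0.1944.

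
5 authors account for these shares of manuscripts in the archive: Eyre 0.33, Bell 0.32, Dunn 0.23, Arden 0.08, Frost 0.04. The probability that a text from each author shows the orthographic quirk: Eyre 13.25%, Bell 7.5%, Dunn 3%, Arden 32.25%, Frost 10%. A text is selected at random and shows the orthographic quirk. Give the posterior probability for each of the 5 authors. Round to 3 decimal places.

Eyre 0.419, Bell 0.230, Dunn 0.066, Arden 0.247, Frost 0.038

By Bayes' rule, posterior ∝ prior × likelihood:
  Eyre: 0.33 × 0.1325 = 0.043725
  Bell: 0.32 × 0.075 = 0.024
  Dunn: 0.23 × 0.03 = 0.0069
  Arden: 0.08 × 0.3225 = 0.0258
  Frost: 0.04 × 0.1 = 0.004
Normalizing constant = 0.104425.
P(Eyre | quirk) = 0.043725/0.104425 ≈ 0.419
P(Bell | quirk) = 0.024/0.104425 ≈ 0.230
P(Dunn | quirk) = 0.0069/0.104425 ≈ 0.066
P(Arden | quirk) = 0.0258/0.104425 ≈ 0.247
P(Frost | quirk) = 0.004/0.104425 ≈ 0.038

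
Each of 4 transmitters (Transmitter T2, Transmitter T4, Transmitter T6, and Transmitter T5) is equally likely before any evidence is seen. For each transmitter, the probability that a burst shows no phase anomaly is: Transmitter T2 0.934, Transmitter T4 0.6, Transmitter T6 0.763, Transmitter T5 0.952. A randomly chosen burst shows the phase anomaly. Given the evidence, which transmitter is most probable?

Transmitter T4

Taking complements, P(anomaly | each) = Transmitter T2 0.066, Transmitter T4 0.4, Transmitter T6 0.237, Transmitter T5 0.048.
Since the prior is uniform, the posterior is proportional to the likelihood:
  Transmitter T2: 0.066
  Transmitter T4: 0.4
  Transmitter T6: 0.237
  Transmitter T5: 0.048
Normalizing constant = 0.751.
Largest term belongs to Transmitter T4, so Transmitter T4 is most probable.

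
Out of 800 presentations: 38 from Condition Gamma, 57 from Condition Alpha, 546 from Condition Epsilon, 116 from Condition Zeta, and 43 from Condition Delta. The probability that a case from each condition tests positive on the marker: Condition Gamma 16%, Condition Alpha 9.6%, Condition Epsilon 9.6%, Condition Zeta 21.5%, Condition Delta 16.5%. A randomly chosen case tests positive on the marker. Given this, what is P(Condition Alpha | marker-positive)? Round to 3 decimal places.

0.057

Unnormalized posteriors (prior × likelihood):
  Condition Gamma: 0.0475 × 0.16 = 0.0076
  Condition Alpha: 0.07125 × 0.096 = 0.00684
  Condition Epsilon: 0.6825 × 0.096 = 0.06552
  Condition Zeta: 0.145 × 0.215 = 0.031175
  Condition Delta: 0.05375 × 0.165 = 0.00886875
Total = 0.12000375.
P(Condition Alpha | evidence) = 0.00684 / 0.12000375 ≈ 0.057.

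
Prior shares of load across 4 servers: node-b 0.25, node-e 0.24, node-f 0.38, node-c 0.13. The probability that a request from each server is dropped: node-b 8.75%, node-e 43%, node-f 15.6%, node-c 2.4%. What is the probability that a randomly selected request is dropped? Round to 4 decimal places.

Compute prior × likelihood for every hypothesis:
  node-b: 0.25 × 0.0875 = 0.021875
  node-e: 0.24 × 0.43 = 0.1032
  node-f: 0.38 × 0.156 = 0.05928
  node-c: 0.13 × 0.024 = 0.00312
P(dropped) = 0.021875 + 0.1032 + 0.05928 + 0.00312 = 0.187475 → 0.1875.

0.1875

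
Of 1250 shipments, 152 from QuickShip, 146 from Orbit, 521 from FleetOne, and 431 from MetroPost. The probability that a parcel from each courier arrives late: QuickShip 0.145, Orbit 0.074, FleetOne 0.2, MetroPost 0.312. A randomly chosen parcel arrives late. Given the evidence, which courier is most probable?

MetroPost

Compute prior × likelihood for every hypothesis:
  QuickShip: 0.1216 × 0.145 = 0.017632
  Orbit: 0.1168 × 0.074 = 0.0086432
  FleetOne: 0.4168 × 0.2 = 0.08336
  MetroPost: 0.3448 × 0.312 = 0.1075776
Total = 0.2172128.
Largest term belongs to MetroPost, so MetroPost is most probable.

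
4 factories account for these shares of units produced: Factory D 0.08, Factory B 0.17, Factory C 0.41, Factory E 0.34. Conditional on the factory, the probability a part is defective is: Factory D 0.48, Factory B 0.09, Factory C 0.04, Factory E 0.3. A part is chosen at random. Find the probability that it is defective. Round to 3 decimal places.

0.172

Compute prior × likelihood for every hypothesis:
  Factory D: 0.08 × 0.48 = 0.0384
  Factory B: 0.17 × 0.09 = 0.0153
  Factory C: 0.41 × 0.04 = 0.0164
  Factory E: 0.34 × 0.3 = 0.102
P(defective) = 0.0384 + 0.0153 + 0.0164 + 0.102 = 0.1721 → 0.172.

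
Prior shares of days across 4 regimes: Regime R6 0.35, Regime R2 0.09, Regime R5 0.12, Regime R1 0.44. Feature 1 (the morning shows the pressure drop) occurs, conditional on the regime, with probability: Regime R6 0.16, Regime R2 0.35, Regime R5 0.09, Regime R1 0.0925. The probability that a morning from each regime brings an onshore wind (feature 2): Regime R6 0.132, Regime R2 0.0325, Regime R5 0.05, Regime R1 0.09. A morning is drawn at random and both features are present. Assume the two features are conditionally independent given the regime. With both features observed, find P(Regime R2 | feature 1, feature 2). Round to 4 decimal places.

By Bayes' rule, posterior ∝ prior × likelihood:
  Regime R6: 0.35 × 0.16 × 0.132 = 0.007392
  Regime R2: 0.09 × 0.35 × 0.0325 = 0.00102375
  Regime R5: 0.12 × 0.09 × 0.05 = 0.00054
  Regime R1: 0.44 × 0.0925 × 0.09 = 0.003663
Sum = 0.01261875.
P(Regime R2 | evidence) = 0.00102375 / 0.01261875 ≈ 0.0811.

0.0811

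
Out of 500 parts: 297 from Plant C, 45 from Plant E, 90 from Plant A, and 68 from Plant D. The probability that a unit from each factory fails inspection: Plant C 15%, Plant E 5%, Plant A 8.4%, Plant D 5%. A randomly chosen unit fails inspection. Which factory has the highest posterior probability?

Unnormalized posteriors (prior × likelihood):
  Plant C: 0.594 × 0.15 = 0.0891
  Plant E: 0.09 × 0.05 = 0.0045
  Plant A: 0.18 × 0.084 = 0.01512
  Plant D: 0.136 × 0.05 = 0.0068
Total = 0.11552.
Largest term belongs to Plant C, so Plant C is most probable.

Plant C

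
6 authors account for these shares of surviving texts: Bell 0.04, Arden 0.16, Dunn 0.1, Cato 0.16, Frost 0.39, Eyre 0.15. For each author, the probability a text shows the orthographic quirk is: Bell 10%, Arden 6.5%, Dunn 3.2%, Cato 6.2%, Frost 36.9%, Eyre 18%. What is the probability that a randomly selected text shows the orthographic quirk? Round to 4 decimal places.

By Bayes' rule, posterior ∝ prior × likelihood:
  Bell: 0.04 × 0.1 = 0.004
  Arden: 0.16 × 0.065 = 0.0104
  Dunn: 0.1 × 0.032 = 0.0032
  Cato: 0.16 × 0.062 = 0.00992
  Frost: 0.39 × 0.369 = 0.14391
  Eyre: 0.15 × 0.18 = 0.027
P(quirk) = 0.004 + 0.0104 + 0.0032 + 0.00992 + 0.14391 + 0.027 = 0.19843 → 0.1984.

0.1984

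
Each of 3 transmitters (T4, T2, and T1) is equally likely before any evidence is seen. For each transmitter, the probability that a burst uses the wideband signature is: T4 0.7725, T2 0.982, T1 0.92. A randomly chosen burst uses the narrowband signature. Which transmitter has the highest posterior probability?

T4

Taking complements, P(narrowband | each) = T4 0.2275, T2 0.018, T1 0.08.
Since the prior is uniform, the posterior is proportional to the likelihood:
  T4: 0.2275
  T2: 0.018
  T1: 0.08
Normalizing constant = 0.3255.
Largest term belongs to T4, so T4 is most probable.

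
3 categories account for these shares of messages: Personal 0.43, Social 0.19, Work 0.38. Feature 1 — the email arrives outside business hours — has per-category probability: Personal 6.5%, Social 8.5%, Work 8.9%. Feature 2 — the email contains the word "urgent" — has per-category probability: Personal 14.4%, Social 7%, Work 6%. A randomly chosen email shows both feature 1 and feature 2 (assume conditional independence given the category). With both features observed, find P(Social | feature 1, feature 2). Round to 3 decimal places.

By Bayes' rule, posterior ∝ prior × likelihood:
  Personal: 0.43 × 0.065 × 0.144 = 0.0040248
  Social: 0.19 × 0.085 × 0.07 = 0.0011305
  Work: 0.38 × 0.089 × 0.06 = 0.0020292
Normalizing constant = 0.0071845.
P(Social | evidence) = 0.0011305 / 0.0071845 ≈ 0.157.

0.157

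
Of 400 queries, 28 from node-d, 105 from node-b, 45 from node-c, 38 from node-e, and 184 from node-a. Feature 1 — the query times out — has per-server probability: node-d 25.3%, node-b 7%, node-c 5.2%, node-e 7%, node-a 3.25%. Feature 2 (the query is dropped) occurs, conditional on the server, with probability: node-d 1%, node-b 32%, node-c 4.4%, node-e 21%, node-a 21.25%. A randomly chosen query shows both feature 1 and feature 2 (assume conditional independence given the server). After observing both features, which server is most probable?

By Bayes' rule, posterior ∝ prior × likelihood:
  node-d: 0.07 × 0.253 × 0.01 = 0.0001771
  node-b: 0.2625 × 0.07 × 0.32 = 0.00588
  node-c: 0.1125 × 0.052 × 0.044 = 0.0002574
  node-e: 0.095 × 0.07 × 0.21 = 0.0013965
  node-a: 0.46 × 0.0325 × 0.2125 = 0.003176875
Normalizing constant = 0.010887875.
Largest term belongs to node-b, so node-b is most probable.

node-b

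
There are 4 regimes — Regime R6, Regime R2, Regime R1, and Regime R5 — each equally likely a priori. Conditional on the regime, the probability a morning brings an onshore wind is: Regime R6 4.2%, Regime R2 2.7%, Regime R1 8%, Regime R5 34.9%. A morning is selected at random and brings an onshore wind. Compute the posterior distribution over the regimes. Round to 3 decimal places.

Regime R6 0.084, Regime R2 0.054, Regime R1 0.161, Regime R5 0.701

With a uniform prior (1/4 each), posterior ∝ likelihood:
  Regime R6: 0.042
  Regime R2: 0.027
  Regime R1: 0.08
  Regime R5: 0.349
Total = 0.498.
P(Regime R6 | onshore) = 0.042/0.498 ≈ 0.084
P(Regime R2 | onshore) = 0.027/0.498 ≈ 0.054
P(Regime R1 | onshore) = 0.08/0.498 ≈ 0.161
P(Regime R5 | onshore) = 0.349/0.498 ≈ 0.701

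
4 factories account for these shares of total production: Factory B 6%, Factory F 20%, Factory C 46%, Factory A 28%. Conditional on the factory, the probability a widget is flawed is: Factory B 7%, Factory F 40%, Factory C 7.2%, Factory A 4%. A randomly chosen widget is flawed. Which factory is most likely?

By Bayes' rule, posterior ∝ prior × likelihood:
  Factory B: 0.06 × 0.07 = 0.0042
  Factory F: 0.2 × 0.4 = 0.08
  Factory C: 0.46 × 0.072 = 0.03312
  Factory A: 0.28 × 0.04 = 0.0112
Sum = 0.12852.
Largest term belongs to Factory F, so Factory F is most probable.

Factory F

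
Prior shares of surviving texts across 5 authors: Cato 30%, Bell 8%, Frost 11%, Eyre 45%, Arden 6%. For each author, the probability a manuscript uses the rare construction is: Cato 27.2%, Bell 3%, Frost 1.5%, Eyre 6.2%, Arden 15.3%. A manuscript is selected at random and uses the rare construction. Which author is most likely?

Prior × likelihood for each hypothesis:
  Cato: 0.3 × 0.272 = 0.0816
  Bell: 0.08 × 0.03 = 0.0024
  Frost: 0.11 × 0.015 = 0.00165
  Eyre: 0.45 × 0.062 = 0.0279
  Arden: 0.06 × 0.153 = 0.00918
Normalizing constant = 0.12273.
Largest term belongs to Cato, so Cato is most probable.

Cato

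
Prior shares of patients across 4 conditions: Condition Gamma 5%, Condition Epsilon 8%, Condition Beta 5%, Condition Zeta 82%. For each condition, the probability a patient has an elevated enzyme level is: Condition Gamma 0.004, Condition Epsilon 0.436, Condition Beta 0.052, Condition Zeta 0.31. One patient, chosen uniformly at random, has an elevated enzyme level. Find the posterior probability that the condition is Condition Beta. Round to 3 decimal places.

0.009

Prior × likelihood for each hypothesis:
  Condition Gamma: 0.05 × 0.004 = 0.0002
  Condition Epsilon: 0.08 × 0.436 = 0.03488
  Condition Beta: 0.05 × 0.052 = 0.0026
  Condition Zeta: 0.82 × 0.31 = 0.2542
Normalizing constant = 0.29188.
P(Condition Beta | evidence) = 0.0026 / 0.29188 ≈ 0.009.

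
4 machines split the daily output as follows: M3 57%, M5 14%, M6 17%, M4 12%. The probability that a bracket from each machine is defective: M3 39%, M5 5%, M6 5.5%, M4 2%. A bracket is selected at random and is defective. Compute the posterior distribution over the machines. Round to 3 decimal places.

M3 0.922, M5 0.029, M6 0.039, M4 0.010

By Bayes' rule, posterior ∝ prior × likelihood:
  M3: 0.57 × 0.39 = 0.2223
  M5: 0.14 × 0.05 = 0.007
  M6: 0.17 × 0.055 = 0.00935
  M4: 0.12 × 0.02 = 0.0024
Sum = 0.24105.
P(M3 | defective) = 0.2223/0.24105 ≈ 0.922
P(M5 | defective) = 0.007/0.24105 ≈ 0.029
P(M6 | defective) = 0.00935/0.24105 ≈ 0.039
P(M4 | defective) = 0.0024/0.24105 ≈ 0.010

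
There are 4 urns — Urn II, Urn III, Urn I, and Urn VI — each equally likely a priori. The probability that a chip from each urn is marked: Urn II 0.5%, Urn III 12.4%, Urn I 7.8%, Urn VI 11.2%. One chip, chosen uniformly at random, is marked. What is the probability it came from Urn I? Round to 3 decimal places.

0.245

Since the prior is uniform, the posterior is proportional to the likelihood:
  Urn II: 0.005
  Urn III: 0.124
  Urn I: 0.078
  Urn VI: 0.112
Normalizing constant = 0.319.
P(Urn I | evidence) = 0.078 / 0.319 ≈ 0.245.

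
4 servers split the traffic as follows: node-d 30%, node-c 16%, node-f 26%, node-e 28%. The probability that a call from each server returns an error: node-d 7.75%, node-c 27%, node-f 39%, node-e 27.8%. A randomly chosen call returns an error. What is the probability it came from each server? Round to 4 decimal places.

node-d 0.0946, node-c 0.1758, node-f 0.4127, node-e 0.3168

Compute prior × likelihood for every hypothesis:
  node-d: 0.3 × 0.0775 = 0.02325
  node-c: 0.16 × 0.27 = 0.0432
  node-f: 0.26 × 0.39 = 0.1014
  node-e: 0.28 × 0.278 = 0.07784
Sum = 0.24569.
P(node-d | error) = 0.02325/0.24569 ≈ 0.0946
P(node-c | error) = 0.0432/0.24569 ≈ 0.1758
P(node-f | error) = 0.1014/0.24569 ≈ 0.4127
P(node-e | error) = 0.07784/0.24569 ≈ 0.3168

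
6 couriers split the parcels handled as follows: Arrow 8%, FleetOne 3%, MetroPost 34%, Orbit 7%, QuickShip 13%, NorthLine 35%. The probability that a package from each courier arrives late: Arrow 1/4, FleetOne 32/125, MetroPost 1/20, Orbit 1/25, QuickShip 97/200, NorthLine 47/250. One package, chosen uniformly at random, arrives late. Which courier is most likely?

NorthLine

Compute prior × likelihood for every hypothesis:
  Arrow: 0.08 × 0.25 = 0.02
  FleetOne: 0.03 × 0.256 = 0.00768
  MetroPost: 0.34 × 0.05 = 0.017
  Orbit: 0.07 × 0.04 = 0.0028
  QuickShip: 0.13 × 0.485 = 0.06305
  NorthLine: 0.35 × 0.188 = 0.0658
Sum = 0.17633.
Largest term belongs to NorthLine, so NorthLine is most probable.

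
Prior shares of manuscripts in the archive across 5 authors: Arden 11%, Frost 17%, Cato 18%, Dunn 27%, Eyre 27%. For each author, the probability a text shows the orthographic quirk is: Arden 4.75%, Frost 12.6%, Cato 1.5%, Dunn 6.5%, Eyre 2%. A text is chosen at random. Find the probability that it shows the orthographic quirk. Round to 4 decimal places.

Compute prior × likelihood for every hypothesis:
  Arden: 0.11 × 0.0475 = 0.005225
  Frost: 0.17 × 0.126 = 0.02142
  Cato: 0.18 × 0.015 = 0.0027
  Dunn: 0.27 × 0.065 = 0.01755
  Eyre: 0.27 × 0.02 = 0.0054
P(quirk) = 0.005225 + 0.02142 + 0.0027 + 0.01755 + 0.0054 = 0.052295 → 0.0523.

0.0523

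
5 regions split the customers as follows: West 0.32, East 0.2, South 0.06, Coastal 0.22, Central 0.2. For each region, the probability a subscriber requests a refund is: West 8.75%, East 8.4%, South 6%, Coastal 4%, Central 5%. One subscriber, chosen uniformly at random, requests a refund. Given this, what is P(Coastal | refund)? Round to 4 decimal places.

0.1310

Prior × likelihood for each hypothesis:
  West: 0.32 × 0.0875 = 0.028
  East: 0.2 × 0.084 = 0.0168
  South: 0.06 × 0.06 = 0.0036
  Coastal: 0.22 × 0.04 = 0.0088
  Central: 0.2 × 0.05 = 0.01
Sum = 0.0672.
P(Coastal | evidence) = 0.0088 / 0.0672 ≈ 0.1310.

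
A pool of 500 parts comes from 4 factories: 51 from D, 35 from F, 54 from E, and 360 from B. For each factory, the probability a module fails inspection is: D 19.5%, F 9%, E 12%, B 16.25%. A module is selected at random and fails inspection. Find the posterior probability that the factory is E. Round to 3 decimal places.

0.083

Prior × likelihood for each hypothesis:
  D: 0.102 × 0.195 = 0.01989
  F: 0.07 × 0.09 = 0.0063
  E: 0.108 × 0.12 = 0.01296
  B: 0.72 × 0.1625 = 0.117
Total = 0.15615.
P(E | evidence) = 0.01296 / 0.15615 ≈ 0.083.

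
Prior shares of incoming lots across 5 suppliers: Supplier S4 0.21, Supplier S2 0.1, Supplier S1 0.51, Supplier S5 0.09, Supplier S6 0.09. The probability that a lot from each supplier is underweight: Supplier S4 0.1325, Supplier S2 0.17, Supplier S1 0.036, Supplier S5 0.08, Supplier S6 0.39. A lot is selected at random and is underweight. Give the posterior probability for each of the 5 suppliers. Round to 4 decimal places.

Supplier S4 0.2638, Supplier S2 0.1612, Supplier S1 0.1741, Supplier S5 0.0683, Supplier S6 0.3327

Compute prior × likelihood for every hypothesis:
  Supplier S4: 0.21 × 0.1325 = 0.027825
  Supplier S2: 0.1 × 0.17 = 0.017
  Supplier S1: 0.51 × 0.036 = 0.01836
  Supplier S5: 0.09 × 0.08 = 0.0072
  Supplier S6: 0.09 × 0.39 = 0.0351
Sum = 0.105485.
P(Supplier S4 | underweight) = 0.027825/0.105485 ≈ 0.2638
P(Supplier S2 | underweight) = 0.017/0.105485 ≈ 0.1612
P(Supplier S1 | underweight) = 0.01836/0.105485 ≈ 0.1741
P(Supplier S5 | underweight) = 0.0072/0.105485 ≈ 0.0683
P(Supplier S6 | underweight) = 0.0351/0.105485 ≈ 0.3327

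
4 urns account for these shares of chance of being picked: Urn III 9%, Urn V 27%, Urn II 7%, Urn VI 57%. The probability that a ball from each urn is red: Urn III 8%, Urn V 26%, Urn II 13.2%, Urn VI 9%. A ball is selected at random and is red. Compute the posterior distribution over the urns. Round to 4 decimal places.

Prior × likelihood for each hypothesis:
  Urn III: 0.09 × 0.08 = 0.0072
  Urn V: 0.27 × 0.26 = 0.0702
  Urn II: 0.07 × 0.132 = 0.00924
  Urn VI: 0.57 × 0.09 = 0.0513
Total = 0.13794.
P(Urn III | red) = 0.0072/0.13794 ≈ 0.0522
P(Urn V | red) = 0.0702/0.13794 ≈ 0.5089
P(Urn II | red) = 0.00924/0.13794 ≈ 0.0670
P(Urn VI | red) = 0.0513/0.13794 ≈ 0.3719

Urn III 0.0522, Urn V 0.5089, Urn II 0.0670, Urn VI 0.3719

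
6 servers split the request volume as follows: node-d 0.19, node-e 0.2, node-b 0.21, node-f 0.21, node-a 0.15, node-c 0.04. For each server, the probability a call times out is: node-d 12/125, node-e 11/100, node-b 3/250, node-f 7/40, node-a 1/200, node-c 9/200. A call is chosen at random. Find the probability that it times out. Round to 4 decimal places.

By Bayes' rule, posterior ∝ prior × likelihood:
  node-d: 0.19 × 0.096 = 0.01824
  node-e: 0.2 × 0.11 = 0.022
  node-b: 0.21 × 0.012 = 0.00252
  node-f: 0.21 × 0.175 = 0.03675
  node-a: 0.15 × 0.005 = 0.00075
  node-c: 0.04 × 0.045 = 0.0018
P(timeout) = 0.01824 + 0.022 + 0.00252 + 0.03675 + 0.00075 + 0.0018 = 0.08206 → 0.0821.

0.0821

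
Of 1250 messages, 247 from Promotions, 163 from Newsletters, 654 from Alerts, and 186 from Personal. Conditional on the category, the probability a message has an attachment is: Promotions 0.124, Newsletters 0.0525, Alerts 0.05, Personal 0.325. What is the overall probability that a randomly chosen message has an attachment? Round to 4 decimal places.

Unnormalized posteriors (prior × likelihood):
  Promotions: 0.1976 × 0.124 = 0.0245024
  Newsletters: 0.1304 × 0.0525 = 0.006846
  Alerts: 0.5232 × 0.05 = 0.02616
  Personal: 0.1488 × 0.325 = 0.04836
P(attachment) = 0.0245024 + 0.006846 + 0.02616 + 0.04836 = 0.1058684 → 0.1059.

0.1059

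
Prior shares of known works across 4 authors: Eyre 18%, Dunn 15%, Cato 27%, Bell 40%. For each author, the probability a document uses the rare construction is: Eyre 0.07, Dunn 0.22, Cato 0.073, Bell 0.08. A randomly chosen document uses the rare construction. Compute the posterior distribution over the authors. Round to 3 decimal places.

Unnormalized posteriors (prior × likelihood):
  Eyre: 0.18 × 0.07 = 0.0126
  Dunn: 0.15 × 0.22 = 0.033
  Cato: 0.27 × 0.073 = 0.01971
  Bell: 0.4 × 0.08 = 0.032
Total = 0.09731.
P(Eyre | rare-form) = 0.0126/0.09731 ≈ 0.129
P(Dunn | rare-form) = 0.033/0.09731 ≈ 0.339
P(Cato | rare-form) = 0.01971/0.09731 ≈ 0.203
P(Bell | rare-form) = 0.032/0.09731 ≈ 0.329
(Check: 0.129+0.339+0.203+0.329 = 1.000.)

Eyre 0.129, Dunn 0.339, Cato 0.203, Bell 0.329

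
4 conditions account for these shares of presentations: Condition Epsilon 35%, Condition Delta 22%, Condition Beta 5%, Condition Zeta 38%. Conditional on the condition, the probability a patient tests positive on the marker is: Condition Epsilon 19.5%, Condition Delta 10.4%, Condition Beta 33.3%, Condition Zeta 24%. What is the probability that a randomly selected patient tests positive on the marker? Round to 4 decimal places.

0.1990

Unnormalized posteriors (prior × likelihood):
  Condition Epsilon: 0.35 × 0.195 = 0.06825
  Condition Delta: 0.22 × 0.104 = 0.02288
  Condition Beta: 0.05 × 0.333 = 0.01665
  Condition Zeta: 0.38 × 0.24 = 0.0912
P(marker-positive) = 0.06825 + 0.02288 + 0.01665 + 0.0912 = 0.19898 → 0.1990.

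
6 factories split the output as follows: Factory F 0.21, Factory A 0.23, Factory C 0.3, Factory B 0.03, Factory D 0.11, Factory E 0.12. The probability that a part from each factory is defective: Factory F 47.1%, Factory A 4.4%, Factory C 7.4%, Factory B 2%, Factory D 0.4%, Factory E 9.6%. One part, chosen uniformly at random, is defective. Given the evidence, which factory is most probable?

Factory F

By Bayes' rule, posterior ∝ prior × likelihood:
  Factory F: 0.21 × 0.471 = 0.09891
  Factory A: 0.23 × 0.044 = 0.01012
  Factory C: 0.3 × 0.074 = 0.0222
  Factory B: 0.03 × 0.02 = 0.0006
  Factory D: 0.11 × 0.004 = 0.00044
  Factory E: 0.12 × 0.096 = 0.01152
Normalizing constant = 0.14379.
Largest term belongs to Factory F, so Factory F is most probable.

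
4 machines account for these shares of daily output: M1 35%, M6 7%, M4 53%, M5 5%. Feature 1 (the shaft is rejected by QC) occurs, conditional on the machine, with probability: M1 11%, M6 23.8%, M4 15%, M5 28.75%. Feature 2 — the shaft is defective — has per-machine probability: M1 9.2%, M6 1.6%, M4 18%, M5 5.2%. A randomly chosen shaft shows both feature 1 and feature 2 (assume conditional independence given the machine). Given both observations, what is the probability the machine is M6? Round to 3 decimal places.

Unnormalized posteriors (prior × likelihood):
  M1: 0.35 × 0.11 × 0.092 = 0.003542
  M6: 0.07 × 0.238 × 0.016 = 0.00026656
  M4: 0.53 × 0.15 × 0.18 = 0.01431
  M5: 0.05 × 0.2875 × 0.052 = 0.0007475
Normalizing constant = 0.01886606.
P(M6 | evidence) = 0.00026656 / 0.01886606 ≈ 0.014.

0.014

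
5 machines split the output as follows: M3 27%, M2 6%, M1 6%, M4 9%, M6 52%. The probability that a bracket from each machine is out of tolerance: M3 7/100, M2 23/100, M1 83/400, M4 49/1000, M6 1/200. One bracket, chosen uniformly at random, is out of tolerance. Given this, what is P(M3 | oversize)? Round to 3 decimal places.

Unnormalized posteriors (prior × likelihood):
  M3: 0.27 × 0.07 = 0.0189
  M2: 0.06 × 0.23 = 0.0138
  M1: 0.06 × 0.2075 = 0.01245
  M4: 0.09 × 0.049 = 0.00441
  M6: 0.52 × 0.005 = 0.0026
Total = 0.05216.
P(M3 | evidence) = 0.0189 / 0.05216 ≈ 0.362.

0.362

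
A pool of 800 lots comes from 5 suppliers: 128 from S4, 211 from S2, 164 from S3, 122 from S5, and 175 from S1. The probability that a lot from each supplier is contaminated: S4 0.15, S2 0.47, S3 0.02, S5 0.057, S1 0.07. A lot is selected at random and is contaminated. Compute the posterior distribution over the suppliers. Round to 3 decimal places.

Prior × likelihood for each hypothesis:
  S4: 0.16 × 0.15 = 0.024
  S2: 0.26375 × 0.47 = 0.1239625
  S3: 0.205 × 0.02 = 0.0041
  S5: 0.1525 × 0.057 = 0.0086925
  S1: 0.21875 × 0.07 = 0.0153125
Sum = 0.1760675.
P(S4 | contaminated) = 0.024/0.1760675 ≈ 0.136
P(S2 | contaminated) = 0.1239625/0.1760675 ≈ 0.704
P(S3 | contaminated) = 0.0041/0.1760675 ≈ 0.023
P(S5 | contaminated) = 0.0086925/0.1760675 ≈ 0.049
P(S1 | contaminated) = 0.0153125/0.1760675 ≈ 0.087

S4 0.136, S2 0.704, S3 0.023, S5 0.049, S1 0.087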